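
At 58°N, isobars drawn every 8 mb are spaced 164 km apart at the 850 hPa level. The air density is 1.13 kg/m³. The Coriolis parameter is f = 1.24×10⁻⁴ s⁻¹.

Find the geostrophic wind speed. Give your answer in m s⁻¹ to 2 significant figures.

35 m s⁻¹

Pressure gradient: |∂P/∂n| = 800 Pa / 164000 m = 4.88×10⁻³ Pa/m
Geostrophic balance (pressure-gradient force = Coriolis force):
V_g = (1/(fρ)) |∂P/∂n| = 4.88×10⁻³ / (1.24×10⁻⁴ × 1.13) = 34.8 m/s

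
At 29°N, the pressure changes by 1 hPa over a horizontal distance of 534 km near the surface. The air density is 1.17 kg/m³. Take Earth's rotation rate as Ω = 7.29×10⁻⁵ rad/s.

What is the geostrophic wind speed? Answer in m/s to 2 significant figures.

2.3 m/s

Coriolis parameter at 29°N:
f = 2Ω sin φ = 2 × 7.29×10⁻⁵ × sin 29° = 7.07×10⁻⁵ s⁻¹
Pressure gradient: |∂P/∂n| = 100 Pa / 534000 m = 1.87×10⁻⁴ Pa/m
Geostrophic balance (pressure-gradient force = Coriolis force):
V_g = (1/(fρ)) |∂P/∂n| = 1.87×10⁻⁴ / (7.07×10⁻⁵ × 1.17) = 2.26 m/s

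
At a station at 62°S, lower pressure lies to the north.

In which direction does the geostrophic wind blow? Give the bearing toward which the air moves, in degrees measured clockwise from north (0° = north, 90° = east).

The pressure-gradient force points toward the north (bearing 000°).
Geostrophic balance: in the Southern Hemisphere the Coriolis force deflects motion to the left, so the geostrophic wind blows 90° to the left of the pressure-gradient force (low pressure on the right).
Rotating 000° by 90° counterclockwise gives 270° — the wind blows toward the west.

270°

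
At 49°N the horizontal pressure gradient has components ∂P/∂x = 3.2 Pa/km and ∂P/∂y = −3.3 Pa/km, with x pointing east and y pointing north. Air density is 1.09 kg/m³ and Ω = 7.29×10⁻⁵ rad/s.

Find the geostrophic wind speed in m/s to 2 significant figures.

Coriolis parameter at 49°N:
f = 2Ω sin φ = 2 × 7.29×10⁻⁵ × sin 49° = 1.10×10⁻⁴ s⁻¹
Component geostrophic relations (x east, y north):
u_g = −(1/(fρ)) ∂P/∂y,  v_g = (1/(fρ)) ∂P/∂x
u_g = −(−3.3×10⁻³)/(1.10×10⁻⁴ × 1.09) = 27.5 m/s;  v_g = (3.2×10⁻³)/(1.10×10⁻⁴ × 1.09) = 26.7 m/s
|V_g| = √(u_g² + v_g²) = 38.3 m/s

38 m/s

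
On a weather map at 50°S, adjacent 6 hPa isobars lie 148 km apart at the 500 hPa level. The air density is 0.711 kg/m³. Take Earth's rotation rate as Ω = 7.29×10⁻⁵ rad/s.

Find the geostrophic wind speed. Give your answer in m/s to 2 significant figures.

Coriolis parameter at 50°S:
f = 2Ω sin φ = 2 × 7.29×10⁻⁵ × sin 50° = 1.12×10⁻⁴ s⁻¹
Pressure gradient: |∂P/∂n| = 600 Pa / 148000 m = 4.05×10⁻³ Pa/m
Geostrophic balance (pressure-gradient force = Coriolis force):
V_g = (1/(fρ)) |∂P/∂n| = 4.05×10⁻³ / (1.12×10⁻⁴ × 0.711) = 51.1 m/s

51 m/s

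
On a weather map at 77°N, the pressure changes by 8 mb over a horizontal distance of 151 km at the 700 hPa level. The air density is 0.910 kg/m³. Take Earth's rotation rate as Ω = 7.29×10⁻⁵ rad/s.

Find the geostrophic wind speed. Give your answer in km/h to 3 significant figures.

148 km/h

Coriolis parameter at 77°N:
f = 2Ω sin φ = 2 × 7.29×10⁻⁵ × sin 77° = 1.42×10⁻⁴ s⁻¹
Pressure gradient: |∂P/∂n| = 800 Pa / 151000 m = 5.30×10⁻³ Pa/m
Geostrophic balance (pressure-gradient force = Coriolis force):
V_g = (1/(fρ)) |∂P/∂n| = 5.30×10⁻³ / (1.42×10⁻⁴ × 0.910) = 41.0 m/s
Converting: 41.0 m/s × 3.6 = 148 km/h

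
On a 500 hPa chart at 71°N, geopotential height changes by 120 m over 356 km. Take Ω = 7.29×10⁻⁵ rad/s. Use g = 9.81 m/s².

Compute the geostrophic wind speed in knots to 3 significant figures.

Coriolis parameter at 71°N:
f = 2Ω sin φ = 2 × 7.29×10⁻⁵ × sin 71° = 1.38×10⁻⁴ s⁻¹
Height gradient: |∂Z/∂n| = 120 m / 356000 m = 3.37×10⁻⁴
On a pressure surface, geostrophic balance gives V_g = (g/f)|∂Z/∂n|:
V_g = 9.81 × 3.37×10⁻⁴ / 1.38×10⁻⁴ = 24.0 m/s
Converting: 24.0 m/s × 1.944 = 46.6 knots

46.6 knots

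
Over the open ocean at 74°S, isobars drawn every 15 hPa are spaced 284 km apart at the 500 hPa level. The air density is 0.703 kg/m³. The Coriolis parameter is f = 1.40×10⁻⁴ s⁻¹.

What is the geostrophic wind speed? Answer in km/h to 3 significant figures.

Pressure gradient: |∂P/∂n| = 1500 Pa / 284000 m = 5.28×10⁻³ Pa/m
Geostrophic balance (pressure-gradient force = Coriolis force):
V_g = (1/(fρ)) |∂P/∂n| = 5.28×10⁻³ / (1.40×10⁻⁴ × 0.703) = 53.7 m/s
Converting: 53.7 m/s × 3.6 = 193 km/h

193 km/h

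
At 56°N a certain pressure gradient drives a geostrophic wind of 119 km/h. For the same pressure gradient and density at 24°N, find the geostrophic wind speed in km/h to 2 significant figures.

240 km/h

With the same pressure gradient and density, V_g ∝ 1/f ∝ 1/sin φ.
V₂ = V₁ · sin φ₁ / sin φ₂ = 119 × sin 56° / sin 24°
V₂ = 119 × 0.8290/0.4067 = 240 km/h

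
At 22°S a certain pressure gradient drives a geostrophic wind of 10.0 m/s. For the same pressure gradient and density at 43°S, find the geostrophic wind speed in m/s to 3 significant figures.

5.49 m/s

With the same pressure gradient and density, V_g ∝ 1/f ∝ 1/sin φ.
V₂ = V₁ · sin φ₁ / sin φ₂ = 10.0 × sin 22° / sin 43°
V₂ = 10.0 × 0.3746/0.6820 = 5.49 m/s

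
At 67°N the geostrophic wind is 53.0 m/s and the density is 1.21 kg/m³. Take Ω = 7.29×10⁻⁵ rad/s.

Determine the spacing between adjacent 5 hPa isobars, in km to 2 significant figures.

Coriolis parameter at 67°N:
f = 2Ω sin φ = 2 × 7.29×10⁻⁵ × sin 67° = 1.34×10⁻⁴ s⁻¹
Geostrophic balance rearranged: |∂P/∂n| = f ρ V_g
|∂P/∂n| = 1.34×10⁻⁴ × 1.21 × 53.0 = 8.61×10⁻³ Pa/m
Isobar spacing: Δn = ΔP/|∂P/∂n| = 500 Pa / 8.61×10⁻³ Pa/m = 58093 m ≈ 58 km

58 km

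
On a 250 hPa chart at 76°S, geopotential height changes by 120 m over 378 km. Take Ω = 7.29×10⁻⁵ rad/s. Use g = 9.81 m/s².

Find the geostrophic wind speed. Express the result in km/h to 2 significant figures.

Coriolis parameter at 76°S:
f = 2Ω sin φ = 2 × 7.29×10⁻⁵ × sin 76° = 1.41×10⁻⁴ s⁻¹
Height gradient: |∂Z/∂n| = 120 m / 378000 m = 3.17×10⁻⁴
On a pressure surface, geostrophic balance gives V_g = (g/f)|∂Z/∂n|:
V_g = 9.81 × 3.17×10⁻⁴ / 1.41×10⁻⁴ = 22.0 m/s
Converting: 22.0 m/s × 3.6 = 79 km/h

79 km/h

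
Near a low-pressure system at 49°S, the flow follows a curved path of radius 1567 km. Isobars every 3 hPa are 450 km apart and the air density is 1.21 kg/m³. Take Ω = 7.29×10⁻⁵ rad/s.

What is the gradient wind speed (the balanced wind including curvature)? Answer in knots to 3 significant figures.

9.47 knots

Coriolis parameter at 49°S:
f = 2Ω sin φ = 2 × 7.29×10⁻⁵ × sin 49° = 1.10×10⁻⁴ s⁻¹
Pressure gradient: |∂P/∂n| = 300 Pa / 450000 m = 6.67×10⁻⁴ Pa/m
Geostrophic speed: V_g = |∂P/∂n|/(fρ) = 6.67×10⁻⁴/(1.10×10⁻⁴ × 1.21) = 5.01 m/s
Around a low, centrifugal force acts outward with Coriolis, so pressure-gradient force balances both:
(1/ρ)|∂P/∂n| = fV + V²/R  →  V² + fR·V − fR·V_g = 0
With fR = 1.10×10⁻⁴ × 1567×10³ m = 172 m/s:
V = [−fR + √((fR)² + 4 fR V_g)]/2 = [−172 + √(172² + 4×172×5.01)]/2 = 4.87 m/s
Subgeostrophic (V < V_g = 5.01 m/s), as expected around a low.
Converting: 4.87 m/s × 1.944 = 9.47 knots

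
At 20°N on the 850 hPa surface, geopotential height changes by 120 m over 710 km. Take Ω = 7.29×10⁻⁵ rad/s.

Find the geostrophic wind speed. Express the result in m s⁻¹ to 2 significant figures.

Coriolis parameter at 20°N:
f = 2Ω sin φ = 2 × 7.29×10⁻⁵ × sin 20° = 4.99×10⁻⁵ s⁻¹
Height gradient: |∂Z/∂n| = 120 m / 710000 m = 1.69×10⁻⁴
On a pressure surface, geostrophic balance gives V_g = (g/f)|∂Z/∂n|:
V_g = 9.81 × 1.69×10⁻⁴ / 4.99×10⁻⁵ = 33.2 m/s

33 m s⁻¹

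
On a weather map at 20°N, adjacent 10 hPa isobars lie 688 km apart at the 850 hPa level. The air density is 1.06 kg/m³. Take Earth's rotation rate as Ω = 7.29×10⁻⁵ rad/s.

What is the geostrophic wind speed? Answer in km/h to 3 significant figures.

99.0 km/h

Coriolis parameter at 20°N:
f = 2Ω sin φ = 2 × 7.29×10⁻⁵ × sin 20° = 4.99×10⁻⁵ s⁻¹
Pressure gradient: |∂P/∂n| = 1000 Pa / 688000 m = 1.45×10⁻³ Pa/m
Geostrophic balance (pressure-gradient force = Coriolis force):
V_g = (1/(fρ)) |∂P/∂n| = 1.45×10⁻³ / (4.99×10⁻⁵ × 1.06) = 27.5 m/s
Converting: 27.5 m/s × 3.6 = 99.0 km/h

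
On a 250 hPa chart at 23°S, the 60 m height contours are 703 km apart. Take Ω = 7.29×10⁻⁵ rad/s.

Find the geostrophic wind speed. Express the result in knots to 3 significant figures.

28.6 knots

Coriolis parameter at 23°S:
f = 2Ω sin φ = 2 × 7.29×10⁻⁵ × sin 23° = 5.70×10⁻⁵ s⁻¹
Height gradient: |∂Z/∂n| = 60 m / 703000 m = 8.53×10⁻⁵
On a pressure surface, geostrophic balance gives V_g = (g/f)|∂Z/∂n|:
V_g = 9.81 × 8.53×10⁻⁵ / 5.70×10⁻⁵ = 14.7 m/s
Converting: 14.7 m/s × 1.944 = 28.6 knots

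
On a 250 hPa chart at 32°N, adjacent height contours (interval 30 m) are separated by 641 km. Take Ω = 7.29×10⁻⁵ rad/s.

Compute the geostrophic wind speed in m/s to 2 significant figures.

Coriolis parameter at 32°N:
f = 2Ω sin φ = 2 × 7.29×10⁻⁵ × sin 32° = 7.73×10⁻⁵ s⁻¹
Height gradient: |∂Z/∂n| = 30 m / 641000 m = 4.68×10⁻⁵
On a pressure surface, geostrophic balance gives V_g = (g/f)|∂Z/∂n|:
V_g = 9.81 × 4.68×10⁻⁵ / 7.73×10⁻⁵ = 5.94 m/s

5.9 m/s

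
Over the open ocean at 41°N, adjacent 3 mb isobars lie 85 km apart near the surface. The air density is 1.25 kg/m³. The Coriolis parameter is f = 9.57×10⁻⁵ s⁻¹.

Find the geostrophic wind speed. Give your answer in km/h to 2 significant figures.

110 km/h

Pressure gradient: |∂P/∂n| = 300 Pa / 85000 m = 3.53×10⁻³ Pa/m
Geostrophic balance (pressure-gradient force = Coriolis force):
V_g = (1/(fρ)) |∂P/∂n| = 3.53×10⁻³ / (9.57×10⁻⁵ × 1.25) = 29.5 m/s
Converting: 29.5 m/s × 3.6 = 110 km/h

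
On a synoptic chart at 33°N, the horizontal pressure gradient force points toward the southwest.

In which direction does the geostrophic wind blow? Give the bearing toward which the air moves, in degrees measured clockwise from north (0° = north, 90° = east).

The pressure-gradient force points toward the southwest (bearing 225°).
Geostrophic balance: in the Northern Hemisphere the Coriolis force deflects motion to the right, so the geostrophic wind blows 90° to the right of the pressure-gradient force (low pressure on the left).
Rotating 225° by 90° clockwise gives 315° — the wind blows toward the northwest.

315°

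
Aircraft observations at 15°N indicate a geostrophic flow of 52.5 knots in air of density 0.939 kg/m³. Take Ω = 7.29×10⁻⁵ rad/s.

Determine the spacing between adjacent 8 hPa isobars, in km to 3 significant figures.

836 km

Coriolis parameter at 15°N:
f = 2Ω sin φ = 2 × 7.29×10⁻⁵ × sin 15° = 3.77×10⁻⁵ s⁻¹
Wind speed in SI: 52.5 knots = 27.0 m/s
Geostrophic balance rearranged: |∂P/∂n| = f ρ V_g
|∂P/∂n| = 3.77×10⁻⁵ × 0.939 × 27.0 = 9.57×10⁻⁴ Pa/m
Isobar spacing: Δn = ΔP/|∂P/∂n| = 800 Pa / 9.57×10⁻⁴ Pa/m = 835936 m ≈ 836 km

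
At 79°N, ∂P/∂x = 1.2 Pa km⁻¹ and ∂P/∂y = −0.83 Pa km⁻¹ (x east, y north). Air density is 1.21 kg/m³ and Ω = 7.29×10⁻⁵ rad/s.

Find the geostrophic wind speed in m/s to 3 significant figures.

8.43 m/s

Coriolis parameter at 79°N:
f = 2Ω sin φ = 2 × 7.29×10⁻⁵ × sin 79° = 1.43×10⁻⁴ s⁻¹
Component geostrophic relations (x east, y north):
u_g = −(1/(fρ)) ∂P/∂y,  v_g = (1/(fρ)) ∂P/∂x
u_g = −(−0.83×10⁻³)/(1.43×10⁻⁴ × 1.21) = 4.79 m/s;  v_g = (1.2×10⁻³)/(1.43×10⁻⁴ × 1.21) = 6.93 m/s
|V_g| = √(u_g² + v_g²) = 8.43 m/s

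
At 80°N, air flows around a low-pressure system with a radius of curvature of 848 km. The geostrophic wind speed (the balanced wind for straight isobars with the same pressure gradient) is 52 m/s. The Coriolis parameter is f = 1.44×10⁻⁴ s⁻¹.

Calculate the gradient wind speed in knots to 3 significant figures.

Around a low, centrifugal force acts outward with Coriolis, so pressure-gradient force balances both:
(1/ρ)|∂P/∂n| = fV + V²/R  →  V² + fR·V − fR·V_g = 0
With fR = 1.44×10⁻⁴ × 848×10³ m = 122 m/s:
V = [−fR + √((fR)² + 4 fR V_g)]/2 = [−122 + √(122² + 4×122×52)]/2 = 39.3 m/s
Subgeostrophic (V < V_g = 52 m/s), as expected around a low.
Converting: 39.3 m/s × 1.944 = 76.5 knots

76.5 knots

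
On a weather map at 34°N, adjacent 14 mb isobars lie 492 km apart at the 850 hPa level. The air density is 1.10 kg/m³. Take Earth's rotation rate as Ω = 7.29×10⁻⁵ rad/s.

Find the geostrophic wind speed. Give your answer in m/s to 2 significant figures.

Coriolis parameter at 34°N:
f = 2Ω sin φ = 2 × 7.29×10⁻⁵ × sin 34° = 8.15×10⁻⁵ s⁻¹
Pressure gradient: |∂P/∂n| = 1400 Pa / 492000 m = 2.85×10⁻³ Pa/m
Geostrophic balance (pressure-gradient force = Coriolis force):
V_g = (1/(fρ)) |∂P/∂n| = 2.85×10⁻³ / (8.15×10⁻⁵ × 1.10) = 31.7 m/s

32 m/s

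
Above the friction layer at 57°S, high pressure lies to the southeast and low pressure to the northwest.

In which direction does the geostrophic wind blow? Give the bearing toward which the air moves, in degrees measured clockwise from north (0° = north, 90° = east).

The pressure-gradient force points toward the northwest (bearing 315°).
Geostrophic balance: in the Southern Hemisphere the Coriolis force deflects motion to the left, so the geostrophic wind blows 90° to the left of the pressure-gradient force (low pressure on the right).
Rotating 315° by 90° counterclockwise gives 225° — the wind blows toward the southwest.

225°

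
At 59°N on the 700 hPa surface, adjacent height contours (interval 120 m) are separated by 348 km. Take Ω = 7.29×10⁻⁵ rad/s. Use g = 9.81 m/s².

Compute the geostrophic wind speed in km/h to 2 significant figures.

Coriolis parameter at 59°N:
f = 2Ω sin φ = 2 × 7.29×10⁻⁵ × sin 59° = 1.25×10⁻⁴ s⁻¹
Height gradient: |∂Z/∂n| = 120 m / 348000 m = 3.45×10⁻⁴
On a pressure surface, geostrophic balance gives V_g = (g/f)|∂Z/∂n|:
V_g = 9.81 × 3.45×10⁻⁴ / 1.25×10⁻⁴ = 27.1 m/s
Converting: 27.1 m/s × 3.6 = 97 km/h

97 km/h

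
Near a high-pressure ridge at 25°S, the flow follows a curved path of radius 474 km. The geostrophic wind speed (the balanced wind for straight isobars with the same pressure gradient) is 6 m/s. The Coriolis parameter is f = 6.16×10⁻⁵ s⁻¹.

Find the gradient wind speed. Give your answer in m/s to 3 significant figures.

Around a high, pressure-gradient force acts outward with centrifugal, so Coriolis balances both:
fV = (1/ρ)|∂P/∂n| + V²/R  →  V² − fR·V + fR·V_g = 0
With fR = 6.16×10⁻⁵ × 474×10³ m = 29.2 m/s:
V = [fR − √((fR)² − 4 fR V_g)]/2 = [29.2 − √(29.2² − 4×29.2×6)]/2 = 8.44 m/s
Supergeostrophic (V > V_g = 6 m/s), as expected around a high.

8.44 m/s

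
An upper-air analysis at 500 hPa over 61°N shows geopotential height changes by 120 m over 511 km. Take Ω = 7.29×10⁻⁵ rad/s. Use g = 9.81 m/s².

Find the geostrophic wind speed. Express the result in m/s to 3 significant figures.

Coriolis parameter at 61°N:
f = 2Ω sin φ = 2 × 7.29×10⁻⁵ × sin 61° = 1.28×10⁻⁴ s⁻¹
Height gradient: |∂Z/∂n| = 120 m / 511000 m = 2.35×10⁻⁴
On a pressure surface, geostrophic balance gives V_g = (g/f)|∂Z/∂n|:
V_g = 9.81 × 2.35×10⁻⁴ / 1.28×10⁻⁴ = 18.1 m/s

18.1 m/s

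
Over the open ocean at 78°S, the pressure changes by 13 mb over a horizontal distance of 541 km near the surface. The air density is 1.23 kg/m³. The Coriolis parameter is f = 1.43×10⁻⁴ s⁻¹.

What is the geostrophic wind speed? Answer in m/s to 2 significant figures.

Pressure gradient: |∂P/∂n| = 1300 Pa / 541000 m = 2.40×10⁻³ Pa/m
Geostrophic balance (pressure-gradient force = Coriolis force):
V_g = (1/(fρ)) |∂P/∂n| = 2.40×10⁻³ / (1.43×10⁻⁴ × 1.23) = 13.7 m/s

14 m/s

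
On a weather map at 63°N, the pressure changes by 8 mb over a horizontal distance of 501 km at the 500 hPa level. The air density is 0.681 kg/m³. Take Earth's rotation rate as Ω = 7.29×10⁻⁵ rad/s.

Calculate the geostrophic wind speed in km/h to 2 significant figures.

65 km/h

Coriolis parameter at 63°N:
f = 2Ω sin φ = 2 × 7.29×10⁻⁵ × sin 63° = 1.30×10⁻⁴ s⁻¹
Pressure gradient: |∂P/∂n| = 800 Pa / 501000 m = 1.60×10⁻³ Pa/m
Geostrophic balance (pressure-gradient force = Coriolis force):
V_g = (1/(fρ)) |∂P/∂n| = 1.60×10⁻³ / (1.30×10⁻⁴ × 0.681) = 18.0 m/s
Converting: 18.0 m/s × 3.6 = 65 km/h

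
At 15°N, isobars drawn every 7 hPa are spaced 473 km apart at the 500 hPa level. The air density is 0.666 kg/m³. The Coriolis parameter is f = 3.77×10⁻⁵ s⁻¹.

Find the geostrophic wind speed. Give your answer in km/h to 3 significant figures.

Pressure gradient: |∂P/∂n| = 700 Pa / 473000 m = 1.48×10⁻³ Pa/m
Geostrophic balance (pressure-gradient force = Coriolis force):
V_g = (1/(fρ)) |∂P/∂n| = 1.48×10⁻³ / (3.77×10⁻⁵ × 0.666) = 58.9 m/s
Converting: 58.9 m/s × 3.6 = 212 km/h

212 km/h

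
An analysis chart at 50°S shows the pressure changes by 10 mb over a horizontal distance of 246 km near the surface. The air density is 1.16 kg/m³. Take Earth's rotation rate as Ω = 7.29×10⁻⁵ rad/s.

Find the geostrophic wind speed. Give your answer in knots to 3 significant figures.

61.0 knots

Coriolis parameter at 50°S:
f = 2Ω sin φ = 2 × 7.29×10⁻⁵ × sin 50° = 1.12×10⁻⁴ s⁻¹
Pressure gradient: |∂P/∂n| = 1000 Pa / 246000 m = 4.07×10⁻³ Pa/m
Geostrophic balance (pressure-gradient force = Coriolis force):
V_g = (1/(fρ)) |∂P/∂n| = 4.07×10⁻³ / (1.12×10⁻⁴ × 1.16) = 31.4 m/s
Converting: 31.4 m/s × 1.944 = 61.0 knots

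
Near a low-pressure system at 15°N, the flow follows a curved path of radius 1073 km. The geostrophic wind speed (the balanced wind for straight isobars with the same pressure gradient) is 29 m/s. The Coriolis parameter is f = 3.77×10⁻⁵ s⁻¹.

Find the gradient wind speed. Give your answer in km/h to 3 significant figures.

Around a low, centrifugal force acts outward with Coriolis, so pressure-gradient force balances both:
(1/ρ)|∂P/∂n| = fV + V²/R  →  V² + fR·V − fR·V_g = 0
With fR = 3.77×10⁻⁵ × 1073×10³ m = 40.5 m/s:
V = [−fR + √((fR)² + 4 fR V_g)]/2 = [−40.5 + √(40.5² + 4×40.5×29)]/2 = 19.6 m/s
Subgeostrophic (V < V_g = 29 m/s), as expected around a low.
Converting: 19.6 m/s × 3.6 = 70.4 km/h

70.4 km/h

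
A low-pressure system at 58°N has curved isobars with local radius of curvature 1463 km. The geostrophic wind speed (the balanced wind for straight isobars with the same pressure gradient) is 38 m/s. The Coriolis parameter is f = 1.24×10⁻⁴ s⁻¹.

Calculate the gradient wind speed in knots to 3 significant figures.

Around a low, centrifugal force acts outward with Coriolis, so pressure-gradient force balances both:
(1/ρ)|∂P/∂n| = fV + V²/R  →  V² + fR·V − fR·V_g = 0
With fR = 1.24×10⁻⁴ × 1463×10³ m = 181 m/s:
V = [−fR + √((fR)² + 4 fR V_g)]/2 = [−181 + √(181² + 4×181×38)]/2 = 32.3 m/s
Subgeostrophic (V < V_g = 38 m/s), as expected around a low.
Converting: 32.3 m/s × 1.944 = 62.7 knots

62.7 knots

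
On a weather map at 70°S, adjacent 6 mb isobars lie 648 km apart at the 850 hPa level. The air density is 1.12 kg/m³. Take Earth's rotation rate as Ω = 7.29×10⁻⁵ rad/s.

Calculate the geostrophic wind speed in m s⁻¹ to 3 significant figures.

6.03 m s⁻¹

Coriolis parameter at 70°S:
f = 2Ω sin φ = 2 × 7.29×10⁻⁵ × sin 70° = 1.37×10⁻⁴ s⁻¹
Pressure gradient: |∂P/∂n| = 600 Pa / 648000 m = 9.26×10⁻⁴ Pa/m
Geostrophic balance (pressure-gradient force = Coriolis force):
V_g = (1/(fρ)) |∂P/∂n| = 9.26×10⁻⁴ / (1.37×10⁻⁴ × 1.12) = 6.03 m/s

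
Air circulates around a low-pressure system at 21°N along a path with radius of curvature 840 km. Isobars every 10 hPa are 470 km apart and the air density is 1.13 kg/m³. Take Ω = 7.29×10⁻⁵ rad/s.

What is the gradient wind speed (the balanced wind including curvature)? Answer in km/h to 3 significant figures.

84.5 km/h

Coriolis parameter at 21°N:
f = 2Ω sin φ = 2 × 7.29×10⁻⁵ × sin 21° = 5.23×10⁻⁵ s⁻¹
Pressure gradient: |∂P/∂n| = 1000 Pa / 470000 m = 2.13×10⁻³ Pa/m
Geostrophic speed: V_g = |∂P/∂n|/(fρ) = 2.13×10⁻³/(5.23×10⁻⁵ × 1.13) = 36.0 m/s
Around a low, centrifugal force acts outward with Coriolis, so pressure-gradient force balances both:
(1/ρ)|∂P/∂n| = fV + V²/R  →  V² + fR·V − fR·V_g = 0
With fR = 5.23×10⁻⁵ × 840×10³ m = 43.9 m/s:
V = [−fR + √((fR)² + 4 fR V_g)]/2 = [−43.9 + √(43.9² + 4×43.9×36)]/2 = 23.5 m/s
Subgeostrophic (V < V_g = 36 m/s), as expected around a low.
Converting: 23.5 m/s × 3.6 = 84.5 km/h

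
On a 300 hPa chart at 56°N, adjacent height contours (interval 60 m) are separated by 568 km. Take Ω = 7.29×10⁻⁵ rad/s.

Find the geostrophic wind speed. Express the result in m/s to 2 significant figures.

8.6 m/s

Coriolis parameter at 56°N:
f = 2Ω sin φ = 2 × 7.29×10⁻⁵ × sin 56° = 1.21×10⁻⁴ s⁻¹
Height gradient: |∂Z/∂n| = 60 m / 568000 m = 1.06×10⁻⁴
On a pressure surface, geostrophic balance gives V_g = (g/f)|∂Z/∂n|:
V_g = 9.81 × 1.06×10⁻⁴ / 1.21×10⁻⁴ = 8.57 m/s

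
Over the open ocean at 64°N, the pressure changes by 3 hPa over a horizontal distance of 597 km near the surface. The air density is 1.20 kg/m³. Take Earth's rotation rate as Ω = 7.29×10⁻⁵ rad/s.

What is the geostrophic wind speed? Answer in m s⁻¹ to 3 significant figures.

Coriolis parameter at 64°N:
f = 2Ω sin φ = 2 × 7.29×10⁻⁵ × sin 64° = 1.31×10⁻⁴ s⁻¹
Pressure gradient: |∂P/∂n| = 300 Pa / 597000 m = 5.03×10⁻⁴ Pa/m
Geostrophic balance (pressure-gradient force = Coriolis force):
V_g = (1/(fρ)) |∂P/∂n| = 5.03×10⁻⁴ / (1.31×10⁻⁴ × 1.20) = 3.20 m/s

3.20 m s⁻¹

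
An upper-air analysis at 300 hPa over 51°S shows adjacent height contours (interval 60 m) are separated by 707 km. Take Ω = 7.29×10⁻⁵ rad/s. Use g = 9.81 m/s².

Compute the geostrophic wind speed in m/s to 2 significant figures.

7.3 m/s

Coriolis parameter at 51°S:
f = 2Ω sin φ = 2 × 7.29×10⁻⁵ × sin 51° = 1.13×10⁻⁴ s⁻¹
Height gradient: |∂Z/∂n| = 60 m / 707000 m = 8.49×10⁻⁵
On a pressure surface, geostrophic balance gives V_g = (g/f)|∂Z/∂n|:
V_g = 9.81 × 8.49×10⁻⁵ / 1.13×10⁻⁴ = 7.35 m/s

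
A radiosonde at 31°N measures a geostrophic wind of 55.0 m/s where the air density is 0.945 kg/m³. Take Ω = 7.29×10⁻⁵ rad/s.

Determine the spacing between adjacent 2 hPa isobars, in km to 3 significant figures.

51.2 km

Coriolis parameter at 31°N:
f = 2Ω sin φ = 2 × 7.29×10⁻⁵ × sin 31° = 7.51×10⁻⁵ s⁻¹
Geostrophic balance rearranged: |∂P/∂n| = f ρ V_g
|∂P/∂n| = 7.51×10⁻⁵ × 0.945 × 55.0 = 3.90×10⁻³ Pa/m
Isobar spacing: Δn = ΔP/|∂P/∂n| = 200 Pa / 3.90×10⁻³ Pa/m = 51243 m ≈ 51.2 km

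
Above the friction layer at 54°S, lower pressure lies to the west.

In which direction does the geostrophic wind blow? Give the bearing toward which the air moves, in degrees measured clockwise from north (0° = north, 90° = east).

180°

The pressure-gradient force points toward the west (bearing 270°).
Geostrophic balance: in the Southern Hemisphere the Coriolis force deflects motion to the left, so the geostrophic wind blows 90° to the left of the pressure-gradient force (low pressure on the right).
Rotating 270° by 90° counterclockwise gives 180° — the wind blows toward the south.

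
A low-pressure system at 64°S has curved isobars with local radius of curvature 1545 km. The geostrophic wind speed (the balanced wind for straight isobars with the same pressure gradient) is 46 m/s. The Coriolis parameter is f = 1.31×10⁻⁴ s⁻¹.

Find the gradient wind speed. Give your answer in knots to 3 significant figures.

75.1 knots

Around a low, centrifugal force acts outward with Coriolis, so pressure-gradient force balances both:
(1/ρ)|∂P/∂n| = fV + V²/R  →  V² + fR·V − fR·V_g = 0
With fR = 1.31×10⁻⁴ × 1545×10³ m = 202 m/s:
V = [−fR + √((fR)² + 4 fR V_g)]/2 = [−202 + √(202² + 4×202×46)]/2 = 38.6 m/s
Subgeostrophic (V < V_g = 46 m/s), as expected around a low.
Converting: 38.6 m/s × 1.944 = 75.1 knots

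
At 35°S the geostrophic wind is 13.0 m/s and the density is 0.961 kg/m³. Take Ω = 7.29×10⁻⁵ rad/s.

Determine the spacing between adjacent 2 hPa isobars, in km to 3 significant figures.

Coriolis parameter at 35°S:
f = 2Ω sin φ = 2 × 7.29×10⁻⁵ × sin 35° = 8.36×10⁻⁵ s⁻¹
Geostrophic balance rearranged: |∂P/∂n| = f ρ V_g
|∂P/∂n| = 8.36×10⁻⁵ × 0.961 × 13.0 = 1.04×10⁻³ Pa/m
Isobar spacing: Δn = ΔP/|∂P/∂n| = 200 Pa / 1.04×10⁻³ Pa/m = 191432 m ≈ 191 km

191 km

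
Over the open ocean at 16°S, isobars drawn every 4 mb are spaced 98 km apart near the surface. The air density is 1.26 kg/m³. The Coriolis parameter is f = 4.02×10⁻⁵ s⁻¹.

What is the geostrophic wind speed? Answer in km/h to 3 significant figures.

Pressure gradient: |∂P/∂n| = 400 Pa / 98000 m = 4.08×10⁻³ Pa/m
Geostrophic balance (pressure-gradient force = Coriolis force):
V_g = (1/(fρ)) |∂P/∂n| = 4.08×10⁻³ / (4.02×10⁻⁵ × 1.26) = 80.6 m/s
Converting: 80.6 m/s × 3.6 = 290 km/h

290 km/h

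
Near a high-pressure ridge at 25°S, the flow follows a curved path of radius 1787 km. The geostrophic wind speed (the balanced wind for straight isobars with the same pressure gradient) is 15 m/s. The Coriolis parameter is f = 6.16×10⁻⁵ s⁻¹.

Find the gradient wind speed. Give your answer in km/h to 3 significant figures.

64.5 km/h

Around a high, pressure-gradient force acts outward with centrifugal, so Coriolis balances both:
fV = (1/ρ)|∂P/∂n| + V²/R  →  V² − fR·V + fR·V_g = 0
With fR = 6.16×10⁻⁵ × 1787×10³ m = 110 m/s:
V = [fR − √((fR)² − 4 fR V_g)]/2 = [110 − √(110² − 4×110×15)]/2 = 17.9 m/s
Supergeostrophic (V > V_g = 15 m/s), as expected around a high.
Converting: 17.9 m/s × 3.6 = 64.5 km/h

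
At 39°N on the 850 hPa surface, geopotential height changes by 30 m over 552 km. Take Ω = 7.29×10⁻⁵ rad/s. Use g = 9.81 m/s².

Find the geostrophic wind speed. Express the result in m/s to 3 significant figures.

5.81 m/s

Coriolis parameter at 39°N:
f = 2Ω sin φ = 2 × 7.29×10⁻⁵ × sin 39° = 9.18×10⁻⁵ s⁻¹
Height gradient: |∂Z/∂n| = 30 m / 552000 m = 5.43×10⁻⁵
On a pressure surface, geostrophic balance gives V_g = (g/f)|∂Z/∂n|:
V_g = 9.81 × 5.43×10⁻⁵ / 9.18×10⁻⁵ = 5.81 m/s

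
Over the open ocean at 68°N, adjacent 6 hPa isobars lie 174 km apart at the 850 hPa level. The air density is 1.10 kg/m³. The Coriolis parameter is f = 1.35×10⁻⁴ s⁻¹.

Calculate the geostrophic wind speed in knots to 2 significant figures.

Pressure gradient: |∂P/∂n| = 600 Pa / 174000 m = 3.45×10⁻³ Pa/m
Geostrophic balance (pressure-gradient force = Coriolis force):
V_g = (1/(fρ)) |∂P/∂n| = 3.45×10⁻³ / (1.35×10⁻⁴ × 1.10) = 23.2 m/s
Converting: 23.2 m/s × 1.944 = 45 knots

45 knots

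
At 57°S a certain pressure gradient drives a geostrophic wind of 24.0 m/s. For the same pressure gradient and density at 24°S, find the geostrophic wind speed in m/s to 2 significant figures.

49 m/s

With the same pressure gradient and density, V_g ∝ 1/f ∝ 1/sin φ.
V₂ = V₁ · sin φ₁ / sin φ₂ = 24.0 × sin 57° / sin 24°
V₂ = 24.0 × 0.8387/0.4067 = 49 m/s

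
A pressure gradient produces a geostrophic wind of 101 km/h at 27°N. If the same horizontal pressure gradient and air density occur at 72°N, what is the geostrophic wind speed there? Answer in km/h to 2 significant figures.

With the same pressure gradient and density, V_g ∝ 1/f ∝ 1/sin φ.
V₂ = V₁ · sin φ₁ / sin φ₂ = 101 × sin 27° / sin 72°
V₂ = 101 × 0.4540/0.9511 = 48 km/h

48 km/h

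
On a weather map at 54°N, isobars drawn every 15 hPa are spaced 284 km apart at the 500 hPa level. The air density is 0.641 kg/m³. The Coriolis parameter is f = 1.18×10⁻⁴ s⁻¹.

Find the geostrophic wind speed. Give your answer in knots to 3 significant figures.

136 knots

Pressure gradient: |∂P/∂n| = 1500 Pa / 284000 m = 5.28×10⁻³ Pa/m
Geostrophic balance (pressure-gradient force = Coriolis force):
V_g = (1/(fρ)) |∂P/∂n| = 5.28×10⁻³ / (1.18×10⁻⁴ × 0.641) = 69.8 m/s
Converting: 69.8 m/s × 1.944 = 136 knots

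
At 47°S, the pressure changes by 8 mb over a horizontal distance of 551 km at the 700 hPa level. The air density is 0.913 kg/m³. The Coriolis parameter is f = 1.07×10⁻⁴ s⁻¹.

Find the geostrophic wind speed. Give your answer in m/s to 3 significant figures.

14.9 m/s

Pressure gradient: |∂P/∂n| = 800 Pa / 551000 m = 1.45×10⁻³ Pa/m
Geostrophic balance (pressure-gradient force = Coriolis force):
V_g = (1/(fρ)) |∂P/∂n| = 1.45×10⁻³ / (1.07×10⁻⁴ × 0.913) = 14.9 m/s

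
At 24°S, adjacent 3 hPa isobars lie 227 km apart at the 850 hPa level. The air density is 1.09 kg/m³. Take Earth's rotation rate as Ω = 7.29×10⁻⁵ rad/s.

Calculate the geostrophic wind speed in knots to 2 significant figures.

40 knots

Coriolis parameter at 24°S:
f = 2Ω sin φ = 2 × 7.29×10⁻⁵ × sin 24° = 5.93×10⁻⁵ s⁻¹
Pressure gradient: |∂P/∂n| = 300 Pa / 227000 m = 1.32×10⁻³ Pa/m
Geostrophic balance (pressure-gradient force = Coriolis force):
V_g = (1/(fρ)) |∂P/∂n| = 1.32×10⁻³ / (5.93×10⁻⁵ × 1.09) = 20.4 m/s
Converting: 20.4 m/s × 1.944 = 40 knots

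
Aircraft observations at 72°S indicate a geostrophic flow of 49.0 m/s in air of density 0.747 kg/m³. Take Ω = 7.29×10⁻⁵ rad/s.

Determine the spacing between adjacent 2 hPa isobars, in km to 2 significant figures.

39 km

Coriolis parameter at 72°S:
f = 2Ω sin φ = 2 × 7.29×10⁻⁵ × sin 72° = 1.39×10⁻⁴ s⁻¹
Geostrophic balance rearranged: |∂P/∂n| = f ρ V_g
|∂P/∂n| = 1.39×10⁻⁴ × 0.747 × 49.0 = 5.08×10⁻³ Pa/m
Isobar spacing: Δn = ΔP/|∂P/∂n| = 200 Pa / 5.08×10⁻³ Pa/m = 39405 m ≈ 39 km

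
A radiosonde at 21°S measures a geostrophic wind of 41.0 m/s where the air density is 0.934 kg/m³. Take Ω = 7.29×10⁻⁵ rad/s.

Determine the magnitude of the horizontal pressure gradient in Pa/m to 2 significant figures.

Coriolis parameter at 21°S:
f = 2Ω sin φ = 2 × 7.29×10⁻⁵ × sin 21° = 5.23×10⁻⁵ s⁻¹
Geostrophic balance rearranged: |∂P/∂n| = f ρ V_g
|∂P/∂n| = 5.23×10⁻⁵ × 0.934 × 41.0 = 2.00×10⁻³ Pa/m

2.0×10⁻³ Pa/m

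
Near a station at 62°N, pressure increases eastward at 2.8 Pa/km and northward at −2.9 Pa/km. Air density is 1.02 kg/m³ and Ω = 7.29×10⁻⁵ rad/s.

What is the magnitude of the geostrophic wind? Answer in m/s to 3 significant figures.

Coriolis parameter at 62°N:
f = 2Ω sin φ = 2 × 7.29×10⁻⁵ × sin 62° = 1.29×10⁻⁴ s⁻¹
Component geostrophic relations (x east, y north):
u_g = −(1/(fρ)) ∂P/∂y,  v_g = (1/(fρ)) ∂P/∂x
u_g = −(−2.9×10⁻³)/(1.29×10⁻⁴ × 1.02) = 22.1 m/s;  v_g = (2.8×10⁻³)/(1.29×10⁻⁴ × 1.02) = 21.3 m/s
|V_g| = √(u_g² + v_g²) = 30.7 m/s

30.7 m/s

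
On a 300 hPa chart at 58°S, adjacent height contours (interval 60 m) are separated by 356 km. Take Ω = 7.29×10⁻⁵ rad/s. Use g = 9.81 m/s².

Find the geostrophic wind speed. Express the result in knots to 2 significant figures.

Coriolis parameter at 58°S:
f = 2Ω sin φ = 2 × 7.29×10⁻⁵ × sin 58° = 1.24×10⁻⁴ s⁻¹
Height gradient: |∂Z/∂n| = 60 m / 356000 m = 1.69×10⁻⁴
On a pressure surface, geostrophic balance gives V_g = (g/f)|∂Z/∂n|:
V_g = 9.81 × 1.69×10⁻⁴ / 1.24×10⁻⁴ = 13.4 m/s
Converting: 13.4 m/s × 1.944 = 26 knots

26 knots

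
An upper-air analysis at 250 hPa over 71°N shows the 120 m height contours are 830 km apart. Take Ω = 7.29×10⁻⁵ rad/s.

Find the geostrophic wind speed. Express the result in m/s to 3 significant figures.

10.3 m/s

Coriolis parameter at 71°N:
f = 2Ω sin φ = 2 × 7.29×10⁻⁵ × sin 71° = 1.38×10⁻⁴ s⁻¹
Height gradient: |∂Z/∂n| = 120 m / 830000 m = 1.45×10⁻⁴
On a pressure surface, geostrophic balance gives V_g = (g/f)|∂Z/∂n|:
V_g = 9.81 × 1.45×10⁻⁴ / 1.38×10⁻⁴ = 10.3 m/s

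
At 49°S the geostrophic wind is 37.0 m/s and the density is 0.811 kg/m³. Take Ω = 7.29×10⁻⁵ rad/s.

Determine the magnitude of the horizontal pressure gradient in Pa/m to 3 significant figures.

Coriolis parameter at 49°S:
f = 2Ω sin φ = 2 × 7.29×10⁻⁵ × sin 49° = 1.10×10⁻⁴ s⁻¹
Geostrophic balance rearranged: |∂P/∂n| = f ρ V_g
|∂P/∂n| = 1.10×10⁻⁴ × 0.811 × 37.0 = 3.30×10⁻³ Pa/m

3.30×10⁻³ Pa/m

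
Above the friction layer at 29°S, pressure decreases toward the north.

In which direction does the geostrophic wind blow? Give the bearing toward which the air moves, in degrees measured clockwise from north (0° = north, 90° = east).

270°

The pressure-gradient force points toward the north (bearing 000°).
Geostrophic balance: in the Southern Hemisphere the Coriolis force deflects motion to the left, so the geostrophic wind blows 90° to the left of the pressure-gradient force (low pressure on the right).
Rotating 000° by 90° counterclockwise gives 270° — the wind blows toward the west.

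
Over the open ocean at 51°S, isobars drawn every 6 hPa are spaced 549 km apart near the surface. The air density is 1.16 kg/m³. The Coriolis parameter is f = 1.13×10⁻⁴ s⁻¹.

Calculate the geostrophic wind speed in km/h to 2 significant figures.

30 km/h

Pressure gradient: |∂P/∂n| = 600 Pa / 549000 m = 1.09×10⁻³ Pa/m
Geostrophic balance (pressure-gradient force = Coriolis force):
V_g = (1/(fρ)) |∂P/∂n| = 1.09×10⁻³ / (1.13×10⁻⁴ × 1.16) = 8.34 m/s
Converting: 8.34 m/s × 3.6 = 30 km/h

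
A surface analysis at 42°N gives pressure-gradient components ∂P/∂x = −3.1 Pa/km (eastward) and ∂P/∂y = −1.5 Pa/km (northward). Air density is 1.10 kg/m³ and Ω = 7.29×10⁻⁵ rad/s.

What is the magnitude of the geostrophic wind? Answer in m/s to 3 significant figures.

32.1 m/s

Coriolis parameter at 42°N:
f = 2Ω sin φ = 2 × 7.29×10⁻⁵ × sin 42° = 9.76×10⁻⁵ s⁻¹
Component geostrophic relations (x east, y north):
u_g = −(1/(fρ)) ∂P/∂y,  v_g = (1/(fρ)) ∂P/∂x
u_g = −(−1.5×10⁻³)/(9.76×10⁻⁵ × 1.10) = 14.0 m/s;  v_g = (−3.1×10⁻³)/(9.76×10⁻⁵ × 1.10) = −28.9 m/s
|V_g| = √(u_g² + v_g²) = 32.1 m/s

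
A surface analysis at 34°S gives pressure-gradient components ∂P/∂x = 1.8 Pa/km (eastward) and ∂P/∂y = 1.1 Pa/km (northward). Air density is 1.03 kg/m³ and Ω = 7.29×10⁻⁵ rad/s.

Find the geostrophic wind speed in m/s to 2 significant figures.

25 m/s

Coriolis parameter at 34°S:
f = 2Ω sin φ = 2 × 7.29×10⁻⁵ × sin 34° = 8.15×10⁻⁵ s⁻¹
In the Southern Hemisphere f is negative: f = −8.15×10⁻⁵ s⁻¹.
Component geostrophic relations (x east, y north):
u_g = −(1/(fρ)) ∂P/∂y,  v_g = (1/(fρ)) ∂P/∂x
u_g = −(1.1×10⁻³)/(−8.15×10⁻⁵ × 1.03) = 13.1 m/s;  v_g = (1.8×10⁻³)/(−8.15×10⁻⁵ × 1.03) = −21.4 m/s
|V_g| = √(u_g² + v_g²) = 25.1 m/s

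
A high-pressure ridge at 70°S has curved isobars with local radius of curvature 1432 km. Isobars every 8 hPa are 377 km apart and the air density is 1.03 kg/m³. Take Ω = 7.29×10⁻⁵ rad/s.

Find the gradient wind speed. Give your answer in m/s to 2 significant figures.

16 m/s

Coriolis parameter at 70°S:
f = 2Ω sin φ = 2 × 7.29×10⁻⁵ × sin 70° = 1.37×10⁻⁴ s⁻¹
Pressure gradient: |∂P/∂n| = 800 Pa / 377000 m = 2.12×10⁻³ Pa/m
Geostrophic speed: V_g = |∂P/∂n|/(fρ) = 2.12×10⁻³/(1.37×10⁻⁴ × 1.03) = 15.0 m/s
Around a high, pressure-gradient force acts outward with centrifugal, so Coriolis balances both:
fV = (1/ρ)|∂P/∂n| + V²/R  →  V² − fR·V + fR·V_g = 0
With fR = 1.37×10⁻⁴ × 1432×10³ m = 196 m/s:
V = [fR − √((fR)² − 4 fR V_g)]/2 = [196 − √(196² − 4×196×15)]/2 = 16.4 m/s
Supergeostrophic (V > V_g = 15 m/s), as expected around a high.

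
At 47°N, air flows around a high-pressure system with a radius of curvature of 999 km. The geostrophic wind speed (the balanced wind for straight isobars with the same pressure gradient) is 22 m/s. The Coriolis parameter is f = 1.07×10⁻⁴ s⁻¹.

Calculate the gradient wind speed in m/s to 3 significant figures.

31.0 m/s

Around a high, pressure-gradient force acts outward with centrifugal, so Coriolis balances both:
fV = (1/ρ)|∂P/∂n| + V²/R  →  V² − fR·V + fR·V_g = 0
With fR = 1.07×10⁻⁴ × 999×10³ m = 107 m/s:
V = [fR − √((fR)² − 4 fR V_g)]/2 = [107 − √(107² − 4×107×22)]/2 = 31 m/s
Supergeostrophic (V > V_g = 22 m/s), as expected around a high.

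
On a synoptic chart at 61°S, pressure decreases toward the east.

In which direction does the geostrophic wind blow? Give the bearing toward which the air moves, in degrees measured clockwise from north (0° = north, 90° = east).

The pressure-gradient force points toward the east (bearing 090°).
Geostrophic balance: in the Southern Hemisphere the Coriolis force deflects motion to the left, so the geostrophic wind blows 90° to the left of the pressure-gradient force (low pressure on the right).
Rotating 090° by 90° counterclockwise gives 000° — the wind blows toward the north.

000°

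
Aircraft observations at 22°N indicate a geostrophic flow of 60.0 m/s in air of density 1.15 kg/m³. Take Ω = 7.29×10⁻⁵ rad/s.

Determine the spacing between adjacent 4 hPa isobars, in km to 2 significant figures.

110 km

Coriolis parameter at 22°N:
f = 2Ω sin φ = 2 × 7.29×10⁻⁵ × sin 22° = 5.46×10⁻⁵ s⁻¹
Geostrophic balance rearranged: |∂P/∂n| = f ρ V_g
|∂P/∂n| = 5.46×10⁻⁵ × 1.15 × 60.0 = 3.77×10⁻³ Pa/m
Isobar spacing: Δn = ΔP/|∂P/∂n| = 400 Pa / 3.77×10⁻³ Pa/m = 106140 m ≈ 110 km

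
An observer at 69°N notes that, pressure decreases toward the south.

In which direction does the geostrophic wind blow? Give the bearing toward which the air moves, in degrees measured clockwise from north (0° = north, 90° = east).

The pressure-gradient force points toward the south (bearing 180°).
Geostrophic balance: in the Northern Hemisphere the Coriolis force deflects motion to the right, so the geostrophic wind blows 90° to the right of the pressure-gradient force (low pressure on the left).
Rotating 180° by 90° clockwise gives 270° — the wind blows toward the west.

270°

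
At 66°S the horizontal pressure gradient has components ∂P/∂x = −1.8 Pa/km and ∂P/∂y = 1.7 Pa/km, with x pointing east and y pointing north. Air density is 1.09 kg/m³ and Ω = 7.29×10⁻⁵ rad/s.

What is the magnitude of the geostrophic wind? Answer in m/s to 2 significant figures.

Coriolis parameter at 66°S:
f = 2Ω sin φ = 2 × 7.29×10⁻⁵ × sin 66° = 1.33×10⁻⁴ s⁻¹
In the Southern Hemisphere f is negative: f = −1.33×10⁻⁴ s⁻¹.
Component geostrophic relations (x east, y north):
u_g = −(1/(fρ)) ∂P/∂y,  v_g = (1/(fρ)) ∂P/∂x
u_g = −(1.7×10⁻³)/(−1.33×10⁻⁴ × 1.09) = 11.7 m/s;  v_g = (−1.8×10⁻³)/(−1.33×10⁻⁴ × 1.09) = 12.4 m/s
|V_g| = √(u_g² + v_g²) = 17.1 m/s

17 m/s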